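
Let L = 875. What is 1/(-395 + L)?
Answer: 1/480 ≈ 0.0020833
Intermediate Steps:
1/(-395 + L) = 1/(-395 + 875) = 1/480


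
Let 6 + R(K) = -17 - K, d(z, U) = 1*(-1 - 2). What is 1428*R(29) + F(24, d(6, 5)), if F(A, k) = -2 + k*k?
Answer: -74249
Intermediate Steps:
d(z, U) = -3 (d(z, U) = 1*(-3) = -3)
R(K) = -23 - K (R(K) = -6 + (-17 - K) = -23 - K)
F(A, k) = -2 + k²
1428*R(29) + F(24, d(6, 5)) = 1428*(-23 - 1*29) + (-2 + (-3)²) = 1428*(-23 - 29) + (-2 + 9) = 1428*(-52) + 7 = -74256 + 7 = -74249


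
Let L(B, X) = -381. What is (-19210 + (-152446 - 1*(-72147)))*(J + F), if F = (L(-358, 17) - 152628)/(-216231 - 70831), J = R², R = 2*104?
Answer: -1235862312441893/287062 ≈ -4.3052e+9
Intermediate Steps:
R = 208
J = 43264 (J = 208² = 43264)
F = 153009/287062 (F = (-381 - 152628)/(-216231 - 70831) = -153009/(-287062) = -153009*(-1/287062) = 153009/287062 ≈ 0.53302)
(-19210 + (-152446 - 1*(-72147)))*(J + F) = (-19210 + (-152446 - 1*(-72147)))*(43264 + 153009/287062) = (-19210 + (-152446 + 72147))*(12419603377/287062) = (-19210 - 80299)*(12419603377/287062) = -99509*12419603377/287062 = -1235862312441893/287062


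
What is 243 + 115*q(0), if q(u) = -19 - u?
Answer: -1942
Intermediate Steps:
243 + 115*q(0) = 243 + 115*(-19 - 1*0) = 243 + 115*(-19 + 0) = 243 + 115*(-19) = 243 - 2185 = -1942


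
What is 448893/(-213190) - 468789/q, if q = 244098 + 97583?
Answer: -253319336043/72842972390 ≈ -3.4776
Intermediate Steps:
q = 341681
448893/(-213190) - 468789/q = 448893/(-213190) - 468789/341681 = 448893*(-1/213190) - 468789*1/341681 = -448893/213190 - 468789/341681 = -253319336043/72842972390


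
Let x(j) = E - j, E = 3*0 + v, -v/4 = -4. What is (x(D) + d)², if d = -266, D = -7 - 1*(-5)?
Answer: 61504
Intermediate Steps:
v = 16 (v = -4*(-4) = 16)
E = 16 (E = 3*0 + 16 = 0 + 16 = 16)
D = -2 (D = -7 + 5 = -2)
x(j) = 16 - j
(x(D) + d)² = ((16 - 1*(-2)) - 266)² = ((16 + 2) - 266)² = (18 - 266)² = (-248)² = 61504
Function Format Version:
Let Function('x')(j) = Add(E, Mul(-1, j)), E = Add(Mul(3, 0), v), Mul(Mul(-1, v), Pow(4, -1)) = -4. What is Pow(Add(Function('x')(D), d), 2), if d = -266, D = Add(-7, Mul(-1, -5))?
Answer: 61504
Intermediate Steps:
v = 16 (v = Mul(-4, -4) = 16)
E = 16 (E = Add(Mul(3, 0), 16) = Add(0, 16) = 16)
D = -2 (D = Add(-7, 5) = -2)
Function('x')(j) = Add(16, Mul(-1, j))
Pow(Add(Function('x')(D), d), 2) = Pow(Add(Add(16, Mul(-1, -2)), -266), 2) = Pow(Add(Add(16, 2), -266), 2) = Pow(Add(18, -266), 2) = Pow(-248, 2) = 61504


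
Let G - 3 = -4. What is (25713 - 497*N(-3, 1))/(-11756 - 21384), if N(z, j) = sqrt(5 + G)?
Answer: -24719/33140 ≈ -0.74590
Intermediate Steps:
G = -1 (G = 3 - 4 = -1)
N(z, j) = 2 (N(z, j) = sqrt(5 - 1) = sqrt(4) = 2)
(25713 - 497*N(-3, 1))/(-11756 - 21384) = (25713 - 497*2)/(-11756 - 21384) = (25713 - 994)/(-33140) = 24719*(-1/33140) = -24719/33140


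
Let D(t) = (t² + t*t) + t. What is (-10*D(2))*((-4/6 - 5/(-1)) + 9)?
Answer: -4000/3 ≈ -1333.3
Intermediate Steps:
D(t) = t + 2*t² (D(t) = (t² + t²) + t = 2*t² + t = t + 2*t²)
(-10*D(2))*((-4/6 - 5/(-1)) + 9) = (-20*(1 + 2*2))*((-4/6 - 5/(-1)) + 9) = (-20*(1 + 4))*((-4*⅙ - 5*(-1)) + 9) = (-20*5)*((-⅔ + 5) + 9) = (-10*10)*(13/3 + 9) = -100*40/3 = -4000/3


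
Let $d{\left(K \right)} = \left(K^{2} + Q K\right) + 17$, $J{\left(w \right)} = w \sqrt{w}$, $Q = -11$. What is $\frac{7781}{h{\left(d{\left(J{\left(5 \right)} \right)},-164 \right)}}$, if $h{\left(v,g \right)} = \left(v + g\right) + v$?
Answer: $- \frac{46686}{2305} - \frac{85591 \sqrt{5}}{4610} \approx -61.77$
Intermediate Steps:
$J{\left(w \right)} = w^{\frac{3}{2}}$
$d{\left(K \right)} = 17 + K^{2} - 11 K$ ($d{\left(K \right)} = \left(K^{2} - 11 K\right) + 17 = 17 + K^{2} - 11 K$)
$h{\left(v,g \right)} = g + 2 v$ ($h{\left(v,g \right)} = \left(g + v\right) + v = g + 2 v$)
$\frac{7781}{h{\left(d{\left(J{\left(5 \right)} \right)},-164 \right)}} = \frac{7781}{-164 + 2 \left(17 + \left(5^{\frac{3}{2}}\right)^{2} - 11 \cdot 5^{\frac{3}{2}}\right)} = \frac{7781}{-164 + 2 \left(17 + \left(5 \sqrt{5}\right)^{2} - 11 \cdot 5 \sqrt{5}\right)} = \frac{7781}{-164 + 2 \left(17 + 125 - 55 \sqrt{5}\right)} = \frac{7781}{-164 + 2 \left(142 - 55 \sqrt{5}\right)} = \frac{7781}{-164 + \left(284 - 110 \sqrt{5}\right)} = \frac{7781}{120 - 110 \sqrt{5}}$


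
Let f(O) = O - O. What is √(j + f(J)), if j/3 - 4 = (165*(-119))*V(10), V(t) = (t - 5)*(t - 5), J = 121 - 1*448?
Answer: I*√1472613 ≈ 1213.5*I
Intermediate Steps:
J = -327 (J = 121 - 448 = -327)
V(t) = (-5 + t)² (V(t) = (-5 + t)*(-5 + t) = (-5 + t)²)
f(O) = 0
j = -1472613 (j = 12 + 3*((165*(-119))*(-5 + 10)²) = 12 + 3*(-19635*5²) = 12 + 3*(-19635*25) = 12 + 3*(-490875) = 12 - 1472625 = -1472613)
√(j + f(J)) = √(-1472613 + 0) = √(-1472613) = I*√1472613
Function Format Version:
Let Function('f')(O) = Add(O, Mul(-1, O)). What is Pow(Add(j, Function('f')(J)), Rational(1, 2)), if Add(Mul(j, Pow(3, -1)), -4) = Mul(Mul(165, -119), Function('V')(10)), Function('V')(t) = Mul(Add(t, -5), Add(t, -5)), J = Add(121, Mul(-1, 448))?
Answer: Mul(I, Pow(1472613, Rational(1, 2))) ≈ Mul(1213.5, I)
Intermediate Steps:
J = -327 (J = Add(121, -448) = -327)
Function('V')(t) = Pow(Add(-5, t), 2) (Function('V')(t) = Mul(Add(-5, t), Add(-5, t)) = Pow(Add(-5, t), 2))
Function('f')(O) = 0
j = -1472613 (j = Add(12, Mul(3, Mul(Mul(165, -119), Pow(Add(-5, 10), 2)))) = Add(12, Mul(3, Mul(-19635, Pow(5, 2)))) = Add(12, Mul(3, Mul(-19635, 25))) = Add(12, Mul(3, -490875)) = Add(12, -1472625) = -1472613)
Pow(Add(j, Function('f')(J)), Rational(1, 2)) = Pow(Add(-1472613, 0), Rational(1, 2)) = Pow(-1472613, Rational(1, 2)) = Mul(I, Pow(1472613, Rational(1, 2)))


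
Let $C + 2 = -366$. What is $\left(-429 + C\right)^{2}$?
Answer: $635209$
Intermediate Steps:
$C = -368$ ($C = -2 - 366 = -368$)
$\left(-429 + C\right)^{2} = \left(-429 - 368\right)^{2} = \left(-797\right)^{2} = 635209$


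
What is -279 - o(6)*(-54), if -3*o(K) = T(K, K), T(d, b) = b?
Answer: -387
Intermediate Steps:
o(K) = -K/3
-279 - o(6)*(-54) = -279 - (-1/3*6)*(-54) = -279 - (-2)*(-54) = -279 - 1*108 = -279 - 108 = -387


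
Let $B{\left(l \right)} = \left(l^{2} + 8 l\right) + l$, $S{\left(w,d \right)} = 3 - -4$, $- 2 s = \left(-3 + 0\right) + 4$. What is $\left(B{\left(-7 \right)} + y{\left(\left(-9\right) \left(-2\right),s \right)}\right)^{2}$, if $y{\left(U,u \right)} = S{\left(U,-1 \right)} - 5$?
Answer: $144$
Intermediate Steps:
$s = - \frac{1}{2}$ ($s = - \frac{\left(-3 + 0\right) + 4}{2} = - \frac{-3 + 4}{2} = \left(- \frac{1}{2}\right) 1 = - \frac{1}{2} \approx -0.5$)
$S{\left(w,d \right)} = 7$ ($S{\left(w,d \right)} = 3 + 4 = 7$)
$B{\left(l \right)} = l^{2} + 9 l$
$y{\left(U,u \right)} = 2$ ($y{\left(U,u \right)} = 7 - 5 = 2$)
$\left(B{\left(-7 \right)} + y{\left(\left(-9\right) \left(-2\right),s \right)}\right)^{2} = \left(- 7 \left(9 - 7\right) + 2\right)^{2} = \left(\left(-7\right) 2 + 2\right)^{2} = \left(-14 + 2\right)^{2} = \left(-12\right)^{2} = 144$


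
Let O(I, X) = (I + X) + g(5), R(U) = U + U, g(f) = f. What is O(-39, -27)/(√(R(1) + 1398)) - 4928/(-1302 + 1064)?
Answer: 352/17 - 61*√14/140 ≈ 19.076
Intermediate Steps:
R(U) = 2*U
O(I, X) = 5 + I + X (O(I, X) = (I + X) + 5 = 5 + I + X)
O(-39, -27)/(√(R(1) + 1398)) - 4928/(-1302 + 1064) = (5 - 39 - 27)/(√(2*1 + 1398)) - 4928/(-1302 + 1064) = -61/√(2 + 1398) - 4928/(-238) = -61*√14/140 - 4928*(-1/238) = -61*√14/140 + 352/17 = 352/17 - 61*√14/140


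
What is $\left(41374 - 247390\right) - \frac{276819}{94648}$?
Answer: $- \frac{19499279187}{94648} \approx -2.0602 \cdot 10^{5}$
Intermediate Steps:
$\left(41374 - 247390\right) - \frac{276819}{94648} = -206016 - \frac{276819}{94648} = - \frac{19499279187}{94648}$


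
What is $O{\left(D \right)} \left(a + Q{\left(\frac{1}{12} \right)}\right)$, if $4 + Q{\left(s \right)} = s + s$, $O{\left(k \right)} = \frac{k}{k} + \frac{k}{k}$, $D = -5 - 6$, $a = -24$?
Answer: $- \frac{167}{3} \approx -55.667$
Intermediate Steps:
$D = -11$ ($D = -5 - 6 = -11$)
$O{\left(k \right)} = 2$ ($O{\left(k \right)} = 1 + 1 = 2$)
$Q{\left(s \right)} = -4 + 2 s$ ($Q{\left(s \right)} = -4 + \left(s + s\right) = -4 + 2 s$)
$O{\left(D \right)} \left(a + Q{\left(\frac{1}{12} \right)}\right) = 2 \left(-24 - \left(4 - \frac{2}{12}\right)\right) = 2 \left(-24 + \left(-4 + 2 \cdot \frac{1}{12}\right)\right) = 2 \left(-24 + \left(-4 + \frac{1}{6}\right)\right) = 2 \left(-24 - \frac{23}{6}\right) = 2 \left(- \frac{167}{6}\right) = - \frac{167}{3}$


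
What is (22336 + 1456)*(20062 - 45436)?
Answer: -603698208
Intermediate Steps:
(22336 + 1456)*(20062 - 45436) = 23792*(-25374) = -603698208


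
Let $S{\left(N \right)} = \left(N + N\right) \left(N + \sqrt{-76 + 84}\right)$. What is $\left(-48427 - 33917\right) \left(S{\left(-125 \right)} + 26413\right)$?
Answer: $-4748202072 + 41172000 \sqrt{2} \approx -4.69 \cdot 10^{9}$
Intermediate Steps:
$S{\left(N \right)} = 2 N \left(N + 2 \sqrt{2}\right)$ ($S{\left(N \right)} = 2 N \left(N + \sqrt{8}\right) = 2 N \left(N + 2 \sqrt{2}\right)$)
$\left(-48427 - 33917\right) \left(S{\left(-125 \right)} + 26413\right) = \left(-48427 - 33917\right) \left(2 \left(-125\right) \left(-125 + 2 \sqrt{2}\right) + 26413\right) = - 82344 \left(\left(31250 - 500 \sqrt{2}\right) + 26413\right) = - 82344 \left(57663 - 500 \sqrt{2}\right) = -4748202072 + 41172000 \sqrt{2}$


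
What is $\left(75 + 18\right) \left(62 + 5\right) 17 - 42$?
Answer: $105885$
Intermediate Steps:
$\left(75 + 18\right) \left(62 + 5\right) 17 - 42 = 93 \cdot 67 \cdot 17 - 42 = 6231 \cdot 17 - 42 = 105927 - 42 = 105885$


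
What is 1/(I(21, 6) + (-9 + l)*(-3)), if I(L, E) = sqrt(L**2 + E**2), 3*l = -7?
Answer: 34/679 - 3*sqrt(53)/679 ≈ 0.017908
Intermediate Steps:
l = -7/3 (l = (1/3)*(-7) = -7/3 ≈ -2.3333)
I(L, E) = sqrt(E**2 + L**2)
1/(I(21, 6) + (-9 + l)*(-3)) = 1/(sqrt(6**2 + 21**2) + (-9 - 7/3)*(-3)) = 1/(sqrt(36 + 441) - 34/3*(-3)) = 1/(sqrt(477) + 34) = 1/(3*sqrt(53) + 34) = 1/(34 + 3*sqrt(53))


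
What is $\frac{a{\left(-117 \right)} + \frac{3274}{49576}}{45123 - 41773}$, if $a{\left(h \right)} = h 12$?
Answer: $- \frac{6960143}{16607960} \approx -0.41908$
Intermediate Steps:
$a{\left(h \right)} = 12 h$
$\frac{a{\left(-117 \right)} + \frac{3274}{49576}}{45123 - 41773} = \frac{12 \left(-117\right) + \frac{3274}{49576}}{45123 - 41773} = \frac{-1404 + 3274 \cdot \frac{1}{49576}}{3350} = \left(-1404 + \frac{1637}{24788}\right) \frac{1}{3350} = \left(- \frac{34800715}{24788}\right) \frac{1}{3350} = - \frac{6960143}{16607960}$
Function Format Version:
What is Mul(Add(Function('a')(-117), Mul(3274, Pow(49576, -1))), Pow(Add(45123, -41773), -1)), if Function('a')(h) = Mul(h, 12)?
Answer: Rational(-6960143, 16607960) ≈ -0.41908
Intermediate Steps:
Function('a')(h) = Mul(12, h)
Mul(Add(Function('a')(-117), Mul(3274, Pow(49576, -1))), Pow(Add(45123, -41773), -1)) = Mul(Add(Mul(12, -117), Mul(3274, Pow(49576, -1))), Pow(Add(45123, -41773), -1)) = Mul(Add(-1404, Mul(3274, Rational(1, 49576))), Pow(3350, -1)) = Mul(Add(-1404, Rational(1637, 24788)), Rational(1, 3350)) = Mul(Rational(-34800715, 24788), Rational(1, 3350)) = Rational(-6960143, 16607960)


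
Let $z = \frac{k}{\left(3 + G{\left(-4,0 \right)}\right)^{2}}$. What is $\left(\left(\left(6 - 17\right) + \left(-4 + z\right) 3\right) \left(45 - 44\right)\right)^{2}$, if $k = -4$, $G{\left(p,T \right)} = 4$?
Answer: $\frac{1297321}{2401} \approx 540.33$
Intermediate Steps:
$z = - \frac{4}{49}$ ($z = - \frac{4}{\left(3 + 4\right)^{2}} = - \frac{4}{7^{2}} = - \frac{4}{49} \approx -0.081633$)
$\left(\left(\left(6 - 17\right) + \left(-4 + z\right) 3\right) \left(45 - 44\right)\right)^{2} = \left(\left(\left(6 - 17\right) + \left(-4 - \frac{4}{49}\right) 3\right) \left(45 - 44\right)\right)^{2} = \left(\left(\left(6 - 17\right) - \frac{600}{49}\right) 1\right)^{2} = \left(\left(-11 - \frac{600}{49}\right) 1\right)^{2} = \left(\left(- \frac{1139}{49}\right) 1\right)^{2} = \left(- \frac{1139}{49}\right)^{2} = \frac{1297321}{2401}$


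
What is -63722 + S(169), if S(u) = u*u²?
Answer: 4763087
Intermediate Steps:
S(u) = u³
-63722 + S(169) = -63722 + 169³ = -63722 + 4826809 = 4763087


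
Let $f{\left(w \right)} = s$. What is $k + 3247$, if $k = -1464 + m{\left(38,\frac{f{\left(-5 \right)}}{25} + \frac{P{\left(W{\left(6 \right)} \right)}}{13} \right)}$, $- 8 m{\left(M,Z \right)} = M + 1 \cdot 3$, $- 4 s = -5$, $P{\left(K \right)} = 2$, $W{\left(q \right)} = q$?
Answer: $\frac{14223}{8} \approx 1777.9$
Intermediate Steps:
$s = \frac{5}{4}$ ($s = \left(- \frac{1}{4}\right) \left(-5\right) = \frac{5}{4} \approx 1.25$)
$f{\left(w \right)} = \frac{5}{4}$
$m{\left(M,Z \right)} = - \frac{3}{8} - \frac{M}{8}$ ($m{\left(M,Z \right)} = - \frac{M + 1 \cdot 3}{8} = - \frac{M + 3}{8} = - \frac{3 + M}{8} = - \frac{3}{8} - \frac{M}{8}$)
$k = - \frac{11753}{8}$ ($k = -1464 - \frac{41}{8} = - \frac{11753}{8} \approx -1469.1$)
$k + 3247 = - \frac{11753}{8} + 3247 = \frac{14223}{8}$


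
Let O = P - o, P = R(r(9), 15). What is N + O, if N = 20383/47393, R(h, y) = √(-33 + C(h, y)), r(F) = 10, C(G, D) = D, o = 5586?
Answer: -264716915/47393 + 3*I*√2 ≈ -5585.6 + 4.2426*I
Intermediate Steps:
R(h, y) = √(-33 + y)
P = 3*I*√2 (P = √(-33 + 15) = √(-18) = 3*I*√2 ≈ 4.2426*I)
O = -5586 + 3*I*√2 (O = 3*I*√2 - 1*5586 = 3*I*√2 - 5586 = -5586 + 3*I*√2 ≈ -5586.0 + 4.2426*I)
N = 20383/47393 (N = 20383*(1/47393) = 20383/47393 ≈ 0.43008)
N + O = 20383/47393 + (-5586 + 3*I*√2) = -264716915/47393 + 3*I*√2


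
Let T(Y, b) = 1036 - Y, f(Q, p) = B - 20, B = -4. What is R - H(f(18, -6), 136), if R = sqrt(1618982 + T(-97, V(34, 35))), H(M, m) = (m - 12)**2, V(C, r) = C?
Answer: -15376 + sqrt(1620115) ≈ -14103.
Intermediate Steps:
f(Q, p) = -24 (f(Q, p) = -4 - 20 = -24)
H(M, m) = (-12 + m)**2
R = sqrt(1620115) (R = sqrt(1618982 + (1036 - 1*(-97))) = sqrt(1618982 + (1036 + 97)) = sqrt(1618982 + 1133) = sqrt(1620115) ≈ 1272.8)
R - H(f(18, -6), 136) = sqrt(1620115) - (-12 + 136)**2 = sqrt(1620115) - 1*124**2 = sqrt(1620115) - 1*15376 = sqrt(1620115) - 15376 = -15376 + sqrt(1620115)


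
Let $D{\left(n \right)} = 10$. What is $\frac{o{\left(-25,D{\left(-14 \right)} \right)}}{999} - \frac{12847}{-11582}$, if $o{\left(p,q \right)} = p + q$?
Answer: $\frac{4220141}{3856806} \approx 1.0942$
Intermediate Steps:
$\frac{o{\left(-25,D{\left(-14 \right)} \right)}}{999} - \frac{12847}{-11582} = \frac{-25 + 10}{999} - \frac{12847}{-11582} = \left(-15\right) \frac{1}{999} - - \frac{12847}{11582} = - \frac{5}{333} + \frac{12847}{11582} = \frac{4220141}{3856806}$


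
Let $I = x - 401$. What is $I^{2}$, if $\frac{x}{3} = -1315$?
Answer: $18887716$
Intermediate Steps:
$x = -3945$ ($x = 3 \left(-1315\right) = -3945$)
$I = -4346$ ($I = -3945 - 401 = -4346$)
$I^{2} = \left(-4346\right)^{2} = 18887716$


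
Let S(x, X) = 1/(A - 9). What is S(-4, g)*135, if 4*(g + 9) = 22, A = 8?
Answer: -135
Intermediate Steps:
g = -7/2 (g = -9 + (¼)*22 = -9 + 11/2 = -7/2 ≈ -3.5000)
S(x, X) = -1 (S(x, X) = 1/(8 - 9) = 1/(-1) = -1)
S(-4, g)*135 = -1*135 = -135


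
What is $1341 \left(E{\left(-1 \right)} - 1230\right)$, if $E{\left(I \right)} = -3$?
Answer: $-1653453$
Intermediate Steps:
$1341 \left(E{\left(-1 \right)} - 1230\right) = 1341 \left(-3 - 1230\right) = 1341 \left(-1233\right) = -1653453$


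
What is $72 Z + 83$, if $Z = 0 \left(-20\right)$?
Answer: $83$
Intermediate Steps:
$Z = 0$
$72 Z + 83 = 72 \cdot 0 + 83 = 0 + 83 = 83$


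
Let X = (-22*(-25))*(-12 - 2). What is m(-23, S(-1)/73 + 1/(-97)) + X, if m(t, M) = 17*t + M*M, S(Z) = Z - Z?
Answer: -76128218/9409 ≈ -8091.0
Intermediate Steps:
S(Z) = 0
m(t, M) = M² + 17*t (m(t, M) = 17*t + M² = M² + 17*t)
X = -7700 (X = 550*(-14) = -7700)
m(-23, S(-1)/73 + 1/(-97)) + X = ((0/73 + 1/(-97))² + 17*(-23)) - 7700 = ((0*(1/73) + 1*(-1/97))² - 391) - 7700 = ((0 - 1/97)² - 391) - 7700 = ((-1/97)² - 391) - 7700 = (1/9409 - 391) - 7700 = -3678918/9409 - 7700 = -76128218/9409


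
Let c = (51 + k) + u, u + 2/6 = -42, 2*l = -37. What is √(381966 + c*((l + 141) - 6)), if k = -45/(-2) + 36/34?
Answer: √4013033685/102 ≈ 621.06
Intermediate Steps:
l = -37/2 (l = (½)*(-37) = -37/2 ≈ -18.500)
k = 801/34 (k = -45*(-½) + 36*(1/34) = 45/2 + 18/17 = 801/34 ≈ 23.559)
u = -127/3 (u = -⅓ - 42 = -127/3 ≈ -42.333)
c = 3287/102 (c = (51 + 801/34) - 127/3 = 2535/34 - 127/3 = 3287/102 ≈ 32.225)
√(381966 + c*((l + 141) - 6)) = √(381966 + 3287*((-37/2 + 141) - 6)/102) = √(381966 + 3287*(245/2 - 6)/102) = √(381966 + (3287/102)*(233/2)) = √(381966 + 765871/204) = √(78686935/204) = √4013033685/102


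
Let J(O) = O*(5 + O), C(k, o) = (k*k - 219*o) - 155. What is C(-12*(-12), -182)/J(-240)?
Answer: 60439/56400 ≈ 1.0716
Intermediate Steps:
C(k, o) = -155 + k² - 219*o (C(k, o) = (k² - 219*o) - 155 = -155 + k² - 219*o)
C(-12*(-12), -182)/J(-240) = (-155 + (-12*(-12))² - 219*(-182))/((-240*(5 - 240))) = (-155 + 144² + 39858)/((-240*(-235))) = (-155 + 20736 + 39858)/56400 = 60439*(1/56400) = 60439/56400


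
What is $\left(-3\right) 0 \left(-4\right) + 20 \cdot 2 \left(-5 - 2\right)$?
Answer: $-280$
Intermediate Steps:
$\left(-3\right) 0 \left(-4\right) + 20 \cdot 2 \left(-5 - 2\right) = 0 \left(-4\right) + 20 \cdot 2 \left(-7\right) = 0 + 20 \left(-14\right) = 0 - 280 = -280$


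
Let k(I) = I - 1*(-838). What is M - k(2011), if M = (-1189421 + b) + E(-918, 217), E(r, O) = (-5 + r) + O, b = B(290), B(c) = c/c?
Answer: -1192975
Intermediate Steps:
B(c) = 1
k(I) = 838 + I (k(I) = I + 838 = 838 + I)
b = 1
E(r, O) = -5 + O + r
M = -1190126 (M = (-1189421 + 1) + (-5 + 217 - 918) = -1189420 - 706 = -1190126)
M - k(2011) = -1190126 - (838 + 2011) = -1190126 - 1*2849 = -1190126 - 2849 = -1192975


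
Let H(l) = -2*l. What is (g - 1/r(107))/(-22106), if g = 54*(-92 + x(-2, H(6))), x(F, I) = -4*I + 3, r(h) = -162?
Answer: 358667/3581172 ≈ 0.10015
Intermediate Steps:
x(F, I) = 3 - 4*I
g = -2214 (g = 54*(-92 + (3 - (-8)*6)) = 54*(-92 + (3 - 4*(-12))) = 54*(-92 + (3 + 48)) = 54*(-92 + 51) = 54*(-41) = -2214)
(g - 1/r(107))/(-22106) = (-2214 - 1/(-162))/(-22106) = (-2214 - 1*(-1/162))*(-1/22106) = (-2214 + 1/162)*(-1/22106) = -358667/162*(-1/22106) = 358667/3581172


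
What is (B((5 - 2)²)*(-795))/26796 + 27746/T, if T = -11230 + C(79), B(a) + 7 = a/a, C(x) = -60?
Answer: -57469043/25210570 ≈ -2.2796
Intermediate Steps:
B(a) = -6 (B(a) = -7 + a/a = -7 + 1 = -6)
T = -11290 (T = -11230 - 60 = -11290)
(B((5 - 2)²)*(-795))/26796 + 27746/T = -6*(-795)/26796 + 27746/(-11290) = 4770*(1/26796) + 27746*(-1/11290) = 795/4466 - 13873/5645 = -57469043/25210570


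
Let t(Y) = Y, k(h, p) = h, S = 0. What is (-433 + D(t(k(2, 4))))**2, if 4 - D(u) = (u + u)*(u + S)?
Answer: 190969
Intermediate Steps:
D(u) = 4 - 2*u**2 (D(u) = 4 - (u + u)*(u + 0) = 4 - 2*u*u = 4 - 2*u**2)
(-433 + D(t(k(2, 4))))**2 = (-433 + (4 - 2*2**2))**2 = (-433 + (4 - 2*4))**2 = (-433 + (4 - 8))**2 = (-433 - 4)**2 = (-437)**2 = 190969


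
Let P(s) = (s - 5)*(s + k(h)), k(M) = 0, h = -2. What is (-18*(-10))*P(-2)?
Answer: 2520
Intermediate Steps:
P(s) = s*(-5 + s) (P(s) = (s - 5)*(s + 0) = (-5 + s)*s = s*(-5 + s))
(-18*(-10))*P(-2) = (-18*(-10))*(-2*(-5 - 2)) = 180*(-2*(-7)) = 180*14 = 2520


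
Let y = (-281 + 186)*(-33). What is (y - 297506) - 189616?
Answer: -483987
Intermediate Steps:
y = 3135 (y = -95*(-33) = 3135)
(y - 297506) - 189616 = (3135 - 297506) - 189616 = -294371 - 189616 = -483987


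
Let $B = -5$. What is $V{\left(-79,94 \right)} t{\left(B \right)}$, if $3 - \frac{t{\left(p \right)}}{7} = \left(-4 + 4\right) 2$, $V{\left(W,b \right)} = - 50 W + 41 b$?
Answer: $163884$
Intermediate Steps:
$t{\left(p \right)} = 21$ ($t{\left(p \right)} = 21 - 7 \left(-4 + 4\right) 2 = 21 - 7 \cdot 0 \cdot 2 = 21 - 0 = 21 + 0 = 21$)
$V{\left(-79,94 \right)} t{\left(B \right)} = \left(\left(-50\right) \left(-79\right) + 41 \cdot 94\right) 21 = \left(3950 + 3854\right) 21 = 7804 \cdot 21 = 163884$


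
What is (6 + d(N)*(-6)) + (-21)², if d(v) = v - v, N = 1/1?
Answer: 447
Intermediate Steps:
N = 1
d(v) = 0
(6 + d(N)*(-6)) + (-21)² = (6 + 0*(-6)) + (-21)² = (6 + 0) + 441 = 6 + 441 = 447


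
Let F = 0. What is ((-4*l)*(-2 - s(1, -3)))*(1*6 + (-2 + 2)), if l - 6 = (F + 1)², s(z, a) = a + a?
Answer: -672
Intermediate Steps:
s(z, a) = 2*a
l = 7 (l = 6 + (0 + 1)² = 6 + 1² = 6 + 1 = 7)
((-4*l)*(-2 - s(1, -3)))*(1*6 + (-2 + 2)) = ((-4*7)*(-2 - 2*(-3)))*(1*6 + (-2 + 2)) = (-28*(-2 - 1*(-6)))*(6 + 0) = -28*(-2 + 6)*6 = -28*4*6 = -112*6 = -672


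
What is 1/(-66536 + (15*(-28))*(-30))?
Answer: -1/53936 ≈ -1.8540e-5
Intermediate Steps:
1/(-66536 + (15*(-28))*(-30)) = 1/(-66536 - 420*(-30)) = 1/(-66536 + 12600) = 1/(-53936) = -1/53936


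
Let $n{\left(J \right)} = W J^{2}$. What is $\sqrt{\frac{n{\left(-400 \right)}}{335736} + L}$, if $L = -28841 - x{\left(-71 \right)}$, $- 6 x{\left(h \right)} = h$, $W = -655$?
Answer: $\frac{i \sqrt{22829429807438}}{27978} \approx 170.78 i$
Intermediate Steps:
$n{\left(J \right)} = - 655 J^{2}$
$x{\left(h \right)} = - \frac{h}{6}$
$L = - \frac{173117}{6}$ ($L = -28841 - \left(- \frac{1}{6}\right) \left(-71\right) = -28841 - \frac{71}{6} = - \frac{173117}{6} \approx -28853.0$)
$\sqrt{\frac{n{\left(-400 \right)}}{335736} + L} = \sqrt{\frac{\left(-655\right) \left(-400\right)^{2}}{335736} - \frac{173117}{6}} = \sqrt{\left(-655\right) 160000 \cdot \frac{1}{335736} - \frac{173117}{6}} = \sqrt{\left(-104800000\right) \frac{1}{335736} - \frac{173117}{6}} = \sqrt{- \frac{13100000}{41967} - \frac{173117}{6}} = \sqrt{- \frac{2447933713}{83934}} = \frac{i \sqrt{22829429807438}}{27978}$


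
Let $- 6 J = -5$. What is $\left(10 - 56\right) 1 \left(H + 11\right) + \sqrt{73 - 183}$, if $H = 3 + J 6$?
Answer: $-874 + i \sqrt{110} \approx -874.0 + 10.488 i$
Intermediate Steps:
$J = \frac{5}{6}$ ($J = \left(- \frac{1}{6}\right) \left(-5\right) = \frac{5}{6} \approx 0.83333$)
$H = 8$ ($H = 3 + \frac{5}{6} \cdot 6 = 3 + 5 = 8$)
$\left(10 - 56\right) 1 \left(H + 11\right) + \sqrt{73 - 183} = \left(10 - 56\right) 1 \left(8 + 11\right) + \sqrt{73 - 183} = \left(10 - 56\right) 1 \cdot 19 + \sqrt{-110} = \left(-46\right) 19 + i \sqrt{110} = -874 + i \sqrt{110}$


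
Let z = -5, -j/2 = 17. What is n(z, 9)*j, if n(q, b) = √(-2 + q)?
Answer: -34*I*√7 ≈ -89.956*I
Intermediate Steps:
j = -34 (j = -2*17 = -34)
n(z, 9)*j = √(-2 - 5)*(-34) = √(-7)*(-34) = (I*√7)*(-34) = -34*I*√7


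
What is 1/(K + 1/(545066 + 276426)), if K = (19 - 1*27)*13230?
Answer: -821492/86946713279 ≈ -9.4482e-6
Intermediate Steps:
K = -105840 (K = (19 - 27)*13230 = -8*13230 = -105840)
1/(K + 1/(545066 + 276426)) = 1/(-105840 + 1/(545066 + 276426)) = 1/(-105840 + 1/821492) = 1/(-86946713279/821492) = -821492/86946713279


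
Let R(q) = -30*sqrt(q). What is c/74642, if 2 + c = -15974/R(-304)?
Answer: -1/37321 - 7987*I*sqrt(19)/85091880 ≈ -2.6795e-5 - 0.00040914*I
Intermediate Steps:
c = -2 - 7987*I*sqrt(19)/1140 (c = -2 - 15974*I*sqrt(19)/2280 = -2 - 7987*I*sqrt(19)/1140 ≈ -2.0 - 30.539*I)
c/74642 = (-2 - 7987*I*sqrt(19)/1140)/74642 = (-2 - 7987*I*sqrt(19)/1140)*(1/74642) = -1/37321 - 7987*I*sqrt(19)/85091880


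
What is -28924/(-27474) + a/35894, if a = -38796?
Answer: -6920812/246537939 ≈ -0.028072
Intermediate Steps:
-28924/(-27474) + a/35894 = -28924/(-27474) - 38796/35894 = -28924*(-1/27474) - 38796*1/35894 = 14462/13737 - 19398/17947 = -6920812/246537939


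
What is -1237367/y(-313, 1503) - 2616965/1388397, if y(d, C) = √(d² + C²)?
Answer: -2616965/1388397 - 1237367*√2356978/2356978 ≈ -807.86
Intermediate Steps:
y(d, C) = √(C² + d²)
-1237367/y(-313, 1503) - 2616965/1388397 = -1237367/√(1503² + (-313)²) - 2616965/1388397 = -1237367/√(2259009 + 97969) - 2616965*1/1388397 = -1237367*√2356978/2356978 - 2616965/1388397 = -2616965/1388397 - 1237367*√2356978/2356978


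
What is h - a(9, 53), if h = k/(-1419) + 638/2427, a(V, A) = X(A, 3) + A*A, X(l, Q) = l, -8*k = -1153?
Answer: -8760820867/3061256 ≈ -2861.8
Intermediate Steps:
k = 1153/8 (k = -⅛*(-1153) = 1153/8 ≈ 144.13)
a(V, A) = A + A² (a(V, A) = A + A*A = A + A²)
h = 493805/3061256 (h = (1153/8)/(-1419) + 638/2427 = (1153/8)*(-1/1419) + 638*(1/2427) = -1153/11352 + 638/2427 = 493805/3061256 ≈ 0.16131)
h - a(9, 53) = 493805/3061256 - 53*(1 + 53) = 493805/3061256 - 53*54 = 493805/3061256 - 1*2862 = 493805/3061256 - 2862 = -8760820867/3061256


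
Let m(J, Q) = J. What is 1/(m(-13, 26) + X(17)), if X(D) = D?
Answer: 1/4 ≈ 0.25000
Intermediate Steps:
1/(m(-13, 26) + X(17)) = 1/(-13 + 17) = 1/4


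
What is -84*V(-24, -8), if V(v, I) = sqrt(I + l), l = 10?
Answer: -84*sqrt(2) ≈ -118.79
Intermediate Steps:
V(v, I) = sqrt(10 + I) (V(v, I) = sqrt(I + 10) = sqrt(10 + I))
-84*V(-24, -8) = -84*sqrt(10 - 8) = -84*sqrt(2)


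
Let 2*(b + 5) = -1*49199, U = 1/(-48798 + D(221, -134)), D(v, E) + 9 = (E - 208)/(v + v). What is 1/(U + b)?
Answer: -5393259/132698441176 ≈ -4.0643e-5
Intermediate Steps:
D(v, E) = -9 + (-208 + E)/(2*v) (D(v, E) = -9 + (E - 208)/(v + v) = -9 + (-208 + E)/((2*v)) = -9 + (-208 + E)*(1/(2*v)) = -9 + (-208 + E)/(2*v))
U = -221/10786518 (U = 1/(-48798 + (1/2)*(-208 - 134 - 18*221)/221) = 1/(-48798 + (1/2)*(1/221)*(-208 - 134 - 3978)) = 1/(-48798 + (1/2)*(1/221)*(-4320)) = 1/(-48798 - 2160/221) = 1/(-10786518/221) = -221/10786518 ≈ -2.0489e-5)
b = -49209/2 (b = -5 + (-1*49199)/2 = -5 + (1/2)*(-49199) = -5 - 49199/2 = -49209/2 ≈ -24605.)
1/(U + b) = 1/(-221/10786518 - 49209/2) = 1/(-132698441176/5393259) = -5393259/132698441176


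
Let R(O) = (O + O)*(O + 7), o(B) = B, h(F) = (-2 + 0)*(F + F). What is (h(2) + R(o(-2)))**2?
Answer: 784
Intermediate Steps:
h(F) = -4*F
R(O) = 2*O*(7 + O) (R(O) = (2*O)*(7 + O) = 2*O*(7 + O))
(h(2) + R(o(-2)))**2 = (-4*2 + 2*(-2)*(7 - 2))**2 = (-8 + 2*(-2)*5)**2 = (-8 - 20)**2 = (-28)**2 = 784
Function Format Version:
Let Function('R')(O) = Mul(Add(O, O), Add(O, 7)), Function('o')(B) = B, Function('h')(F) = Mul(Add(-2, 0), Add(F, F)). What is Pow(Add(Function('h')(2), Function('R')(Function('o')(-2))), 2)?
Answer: 784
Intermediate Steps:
Function('h')(F) = Mul(-4, F) (Function('h')(F) = Mul(-2, Mul(2, F)) = Mul(-4, F))
Function('R')(O) = Mul(2, O, Add(7, O)) (Function('R')(O) = Mul(Mul(2, O), Add(7, O)) = Mul(2, O, Add(7, O)))
Pow(Add(Function('h')(2), Function('R')(Function('o')(-2))), 2) = Pow(Add(Mul(-4, 2), Mul(2, -2, Add(7, -2))), 2) = Pow(Add(-8, Mul(2, -2, 5)), 2) = Pow(Add(-8, -20), 2) = Pow(-28, 2) = 784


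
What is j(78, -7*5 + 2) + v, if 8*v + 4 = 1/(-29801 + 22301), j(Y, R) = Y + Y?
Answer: 9329999/60000 ≈ 155.50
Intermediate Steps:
j(Y, R) = 2*Y
v = -30001/60000 (v = -½ + 1/(8*(-29801 + 22301)) = -½ + (⅛)/(-7500) = -½ + (⅛)*(-1/7500) = -½ - 1/60000 = -30001/60000 ≈ -0.50002)
j(78, -7*5 + 2) + v = 2*78 - 30001/60000 = 156 - 30001/60000 = 9329999/60000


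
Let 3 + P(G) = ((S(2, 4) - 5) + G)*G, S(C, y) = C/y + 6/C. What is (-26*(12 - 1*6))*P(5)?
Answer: -2262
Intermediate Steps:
S(C, y) = 6/C + C/y
P(G) = -3 + G*(-3/2 + G) (P(G) = -3 + (((6/2 + 2/4) - 5) + G)*G = -3 + (((6*(½) + 2*(¼)) - 5) + G)*G = -3 + (((3 + ½) - 5) + G)*G = -3 + ((7/2 - 5) + G)*G = -3 + (-3/2 + G)*G = -3 + G*(-3/2 + G))
(-26*(12 - 1*6))*P(5) = (-26*(12 - 1*6))*(-3 + 5² - 3/2*5) = (-26*(12 - 6))*(-3 + 25 - 15/2) = -26*6*(29/2) = -156*29/2 = -2262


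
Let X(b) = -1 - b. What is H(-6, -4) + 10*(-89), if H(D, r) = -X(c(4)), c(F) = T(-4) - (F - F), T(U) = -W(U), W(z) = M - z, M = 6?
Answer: -899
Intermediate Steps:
W(z) = 6 - z
T(U) = -6 + U (T(U) = -(6 - U) = -6 + U)
c(F) = -10 (c(F) = (-6 - 4) - (F - F) = -10 - 1*0 = -10 + 0 = -10)
H(D, r) = -9 (H(D, r) = -(-1 - 1*(-10)) = -(-1 + 10) = -1*9 = -9)
H(-6, -4) + 10*(-89) = -9 + 10*(-89) = -9 - 890 = -899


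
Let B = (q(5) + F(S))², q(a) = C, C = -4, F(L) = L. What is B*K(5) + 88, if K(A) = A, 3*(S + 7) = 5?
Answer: 4712/9 ≈ 523.56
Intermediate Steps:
S = -16/3 (S = -7 + (⅓)*5 = -7 + 5/3 = -16/3 ≈ -5.3333)
q(a) = -4
B = 784/9 (B = (-4 - 16/3)² = (-28/3)² = 784/9 ≈ 87.111)
B*K(5) + 88 = (784/9)*5 + 88 = 3920/9 + 88 = 4712/9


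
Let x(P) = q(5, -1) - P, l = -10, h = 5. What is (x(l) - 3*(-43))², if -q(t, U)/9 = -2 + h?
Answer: 12544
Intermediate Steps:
q(t, U) = -27 (q(t, U) = -9*(-2 + 5) = -9*3 = -27)
x(P) = -27 - P
(x(l) - 3*(-43))² = ((-27 - 1*(-10)) - 3*(-43))² = ((-27 + 10) + 129)² = (-17 + 129)² = 112² = 12544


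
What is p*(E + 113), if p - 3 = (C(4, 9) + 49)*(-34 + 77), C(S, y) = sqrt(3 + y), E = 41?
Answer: 324940 + 13244*sqrt(3) ≈ 3.4788e+5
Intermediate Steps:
p = 2110 + 86*sqrt(3) (p = 3 + (sqrt(3 + 9) + 49)*(-34 + 77) = 3 + (sqrt(12) + 49)*43 = 3 + (2*sqrt(3) + 49)*43 = 3 + (49 + 2*sqrt(3))*43 = 3 + (2107 + 86*sqrt(3)) = 2110 + 86*sqrt(3) ≈ 2259.0)
p*(E + 113) = (2110 + 86*sqrt(3))*(41 + 113) = (2110 + 86*sqrt(3))*154 = 324940 + 13244*sqrt(3)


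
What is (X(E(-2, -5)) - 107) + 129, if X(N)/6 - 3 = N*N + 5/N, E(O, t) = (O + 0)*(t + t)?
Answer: 4883/2 ≈ 2441.5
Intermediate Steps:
E(O, t) = 2*O*t (E(O, t) = O*(2*t) = 2*O*t)
X(N) = 18 + 6*N² + 30/N (X(N) = 18 + 6*(N*N + 5/N) = 18 + 6*(N² + 5/N) = 18 + (6*N² + 30/N) = 18 + 6*N² + 30/N)
(X(E(-2, -5)) - 107) + 129 = ((18 + 6*(2*(-2)*(-5))² + 30/((2*(-2)*(-5)))) - 107) + 129 = ((18 + 6*20² + 30/20) - 107) + 129 = ((18 + 6*400 + 30*(1/20)) - 107) + 129 = ((18 + 2400 + 3/2) - 107) + 129 = (4839/2 - 107) + 129 = 4625/2 + 129 = 4883/2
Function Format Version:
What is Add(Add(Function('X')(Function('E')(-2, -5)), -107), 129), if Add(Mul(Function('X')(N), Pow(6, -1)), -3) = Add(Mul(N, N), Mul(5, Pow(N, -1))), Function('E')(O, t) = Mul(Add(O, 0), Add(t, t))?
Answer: Rational(4883, 2) ≈ 2441.5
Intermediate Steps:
Function('E')(O, t) = Mul(2, O, t) (Function('E')(O, t) = Mul(O, Mul(2, t)) = Mul(2, O, t))
Function('X')(N) = Add(18, Mul(6, Pow(N, 2)), Mul(30, Pow(N, -1))) (Function('X')(N) = Add(18, Mul(6, Add(Mul(N, N), Mul(5, Pow(N, -1))))) = Add(18, Mul(6, Add(Pow(N, 2), Mul(5, Pow(N, -1))))) = Add(18, Add(Mul(6, Pow(N, 2)), Mul(30, Pow(N, -1)))) = Add(18, Mul(6, Pow(N, 2)), Mul(30, Pow(N, -1))))
Add(Add(Function('X')(Function('E')(-2, -5)), -107), 129) = Add(Add(Add(18, Mul(6, Pow(Mul(2, -2, -5), 2)), Mul(30, Pow(Mul(2, -2, -5), -1))), -107), 129) = Add(Add(Add(18, Mul(6, Pow(20, 2)), Mul(30, Pow(20, -1))), -107), 129) = Add(Add(Add(18, Mul(6, 400), Mul(30, Rational(1, 20))), -107), 129) = Add(Add(Add(18, 2400, Rational(3, 2)), -107), 129) = Add(Add(Rational(4839, 2), -107), 129) = Add(Rational(4625, 2), 129) = Rational(4883, 2)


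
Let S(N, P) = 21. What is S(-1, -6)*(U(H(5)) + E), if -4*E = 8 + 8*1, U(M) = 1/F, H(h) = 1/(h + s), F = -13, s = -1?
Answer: -1113/13 ≈ -85.615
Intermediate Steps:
H(h) = 1/(-1 + h) (H(h) = 1/(h - 1) = 1/(-1 + h))
U(M) = -1/13 (U(M) = 1/(-13) = -1/13)
E = -4 (E = -(8 + 8*1)/4 = -(8 + 8)/4 = -1/4*16 = -4)
S(-1, -6)*(U(H(5)) + E) = 21*(-1/13 - 4) = 21*(-53/13) = -1113/13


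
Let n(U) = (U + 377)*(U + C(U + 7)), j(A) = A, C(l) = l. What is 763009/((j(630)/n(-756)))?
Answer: 12434757673/18 ≈ 6.9082e+8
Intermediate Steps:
n(U) = (7 + 2*U)*(377 + U) (n(U) = (U + 377)*(U + (U + 7)) = (377 + U)*(U + (7 + U)) = (377 + U)*(7 + 2*U) = (7 + 2*U)*(377 + U))
763009/((j(630)/n(-756))) = 763009/((630/(2639 + 2*(-756)² + 761*(-756)))) = 763009/((630/(2639 + 2*571536 - 575316))) = 763009/((630/(2639 + 1143072 - 575316))) = 763009/((630/570395)) = 763009/((630*(1/570395))) = 763009/(18/16297) = 763009*(16297/18) = 12434757673/18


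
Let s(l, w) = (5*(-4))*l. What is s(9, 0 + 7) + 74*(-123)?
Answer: -9282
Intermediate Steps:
s(l, w) = -20*l
s(9, 0 + 7) + 74*(-123) = -20*9 + 74*(-123) = -180 - 9102 = -9282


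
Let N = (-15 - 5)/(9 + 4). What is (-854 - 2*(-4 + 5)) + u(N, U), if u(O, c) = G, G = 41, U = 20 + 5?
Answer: -815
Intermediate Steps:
U = 25
N = -20/13 ≈ -1.5385
u(O, c) = 41
(-854 - 2*(-4 + 5)) + u(N, U) = (-854 - 2*(-4 + 5)) + 41 = (-854 - 2) + 41 = -856 + 41 = -815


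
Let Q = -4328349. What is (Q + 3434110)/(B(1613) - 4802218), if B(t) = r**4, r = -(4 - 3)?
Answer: 894239/4802217 ≈ 0.18621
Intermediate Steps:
r = -1 (r = -1*1 = -1)
B(t) = 1 (B(t) = (-1)**4 = 1)
(Q + 3434110)/(B(1613) - 4802218) = (-4328349 + 3434110)/(1 - 4802218) = -894239/(-4802217) = -894239*(-1/4802217) = 894239/4802217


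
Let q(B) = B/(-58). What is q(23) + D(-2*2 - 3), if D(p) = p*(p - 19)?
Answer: 10533/58 ≈ 181.60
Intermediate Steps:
q(B) = -B/58 (q(B) = B*(-1/58) = -B/58)
D(p) = p*(-19 + p)
q(23) + D(-2*2 - 3) = -1/58*23 + (-2*2 - 3)*(-19 + (-2*2 - 3)) = -23/58 + (-4 - 3)*(-19 + (-4 - 3)) = -23/58 - 7*(-19 - 7) = -23/58 - 7*(-26) = -23/58 + 182 = 10533/58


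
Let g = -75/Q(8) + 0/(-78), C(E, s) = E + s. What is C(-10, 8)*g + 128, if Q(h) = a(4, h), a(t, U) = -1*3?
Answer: 78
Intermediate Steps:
a(t, U) = -3
Q(h) = -3
g = 25 (g = -75/(-3) + 0/(-78) = -75*(-⅓) + 0*(-1/78) = 25 + 0 = 25)
C(-10, 8)*g + 128 = (-10 + 8)*25 + 128 = -2*25 + 128 = -50 + 128 = 78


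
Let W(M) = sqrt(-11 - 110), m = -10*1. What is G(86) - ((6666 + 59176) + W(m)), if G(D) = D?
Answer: -65756 - 11*I ≈ -65756.0 - 11.0*I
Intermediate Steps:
m = -10
W(M) = 11*I (W(M) = sqrt(-121) = 11*I)
G(86) - ((6666 + 59176) + W(m)) = 86 - ((6666 + 59176) + 11*I) = 86 - (65842 + 11*I) = 86 + (-65842 - 11*I) = -65756 - 11*I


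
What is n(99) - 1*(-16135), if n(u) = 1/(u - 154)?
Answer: 887424/55 ≈ 16135.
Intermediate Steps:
n(u) = 1/(-154 + u)
n(99) - 1*(-16135) = 1/(-154 + 99) - 1*(-16135) = 1/(-55) + 16135 = -1/55 + 16135 = 887424/55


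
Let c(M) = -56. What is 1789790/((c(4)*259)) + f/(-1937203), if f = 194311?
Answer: -1735002422057/14048596156 ≈ -123.50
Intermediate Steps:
1789790/((c(4)*259)) + f/(-1937203) = 1789790/((-56*259)) + 194311/(-1937203) = 1789790/(-14504) + 194311*(-1/1937203) = 1789790*(-1/14504) - 194311/1937203 = -894895/7252 - 194311/1937203 = -1735002422057/14048596156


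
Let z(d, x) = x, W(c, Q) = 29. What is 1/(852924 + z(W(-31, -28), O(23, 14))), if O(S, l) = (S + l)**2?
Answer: 1/854293 ≈ 1.1706e-6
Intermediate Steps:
1/(852924 + z(W(-31, -28), O(23, 14))) = 1/(852924 + (23 + 14)**2) = 1/(852924 + 37**2) = 1/(852924 + 1369) = 1/854293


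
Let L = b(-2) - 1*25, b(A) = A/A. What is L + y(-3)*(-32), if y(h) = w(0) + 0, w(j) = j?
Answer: -24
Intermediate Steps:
b(A) = 1
L = -24 (L = 1 - 1*25 = 1 - 25 = -24)
y(h) = 0 (y(h) = 0 + 0 = 0)
L + y(-3)*(-32) = -24 + 0*(-32) = -24 + 0 = -24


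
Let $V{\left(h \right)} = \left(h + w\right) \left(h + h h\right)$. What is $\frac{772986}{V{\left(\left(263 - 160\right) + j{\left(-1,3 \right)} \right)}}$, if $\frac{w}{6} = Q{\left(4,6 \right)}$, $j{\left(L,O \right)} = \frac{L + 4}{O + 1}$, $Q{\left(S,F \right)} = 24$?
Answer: $\frac{49471104}{172320035} \approx 0.28709$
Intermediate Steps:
$j{\left(L,O \right)} = \frac{4 + L}{1 + O}$
$w = 144$ ($w = 6 \cdot 24 = 144$)
$V{\left(h \right)} = \left(144 + h\right) \left(h + h^{2}\right)$ ($V{\left(h \right)} = \left(h + 144\right) \left(h + h h\right) = \left(144 + h\right) \left(h + h^{2}\right)$)
$\frac{772986}{V{\left(\left(263 - 160\right) + j{\left(-1,3 \right)} \right)}} = \frac{772986}{\left(\left(263 - 160\right) + \frac{4 - 1}{1 + 3}\right) \left(144 + \left(\left(263 - 160\right) + \frac{4 - 1}{1 + 3}\right)^{2} + 145 \left(\left(263 - 160\right) + \frac{4 - 1}{1 + 3}\right)\right)} = \frac{772986}{\left(103 + \frac{1}{4} \cdot 3\right) \left(144 + \left(103 + \frac{1}{4} \cdot 3\right)^{2} + 145 \left(103 + \frac{1}{4} \cdot 3\right)\right)} = \frac{772986}{\left(103 + \frac{3}{4}\right) \left(144 + \left(103 + \frac{3}{4}\right)^{2} + 145 \left(103 + \frac{3}{4}\right)\right)} = \frac{772986}{\frac{415}{4} \left(144 + \left(\frac{415}{4}\right)^{2} + 145 \cdot \frac{415}{4}\right)} = \frac{772986}{\frac{415}{4} \left(144 + \frac{172225}{16} + \frac{60175}{4}\right)} = \frac{772986}{\frac{415}{4} \cdot \frac{415229}{16}} = \frac{772986}{\frac{172320035}{64}} = 772986 \cdot \frac{64}{172320035} = \frac{49471104}{172320035}$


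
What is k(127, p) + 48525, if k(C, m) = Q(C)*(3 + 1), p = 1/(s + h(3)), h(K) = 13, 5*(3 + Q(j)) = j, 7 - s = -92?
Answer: 243073/5 ≈ 48615.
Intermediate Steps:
s = 99 (s = 7 - 1*(-92) = 7 + 92 = 99)
Q(j) = -3 + j/5
p = 1/112 (p = 1/(99 + 13) = 1/112 ≈ 0.0089286)
k(C, m) = -12 + 4*C/5 (k(C, m) = (-3 + C/5)*(3 + 1) = (-3 + C/5)*4 = -12 + 4*C/5)
k(127, p) + 48525 = (-12 + (⅘)*127) + 48525 = (-12 + 508/5) + 48525 = 448/5 + 48525 = 243073/5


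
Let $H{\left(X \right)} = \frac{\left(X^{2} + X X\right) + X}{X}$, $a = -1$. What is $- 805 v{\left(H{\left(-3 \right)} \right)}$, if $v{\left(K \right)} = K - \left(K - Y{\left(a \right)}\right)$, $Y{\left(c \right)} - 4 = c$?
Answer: $-2415$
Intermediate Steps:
$Y{\left(c \right)} = 4 + c$
$H{\left(X \right)} = \frac{X + 2 X^{2}}{X}$ ($H{\left(X \right)} = \frac{\left(X^{2} + X^{2}\right) + X}{X} = \frac{2 X^{2} + X}{X} = \frac{X + 2 X^{2}}{X}$)
$v{\left(K \right)} = 3$ ($v{\left(K \right)} = K - \left(-3 + K\right) = 3$)
$- 805 v{\left(H{\left(-3 \right)} \right)} = \left(-805\right) 3 = -2415$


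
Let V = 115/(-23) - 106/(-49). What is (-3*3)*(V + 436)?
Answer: -191025/49 ≈ -3898.5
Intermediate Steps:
V = -139/49 (V = 115*(-1/23) - 106*(-1/49) = -5 + 106/49 = -139/49 ≈ -2.8367)
(-3*3)*(V + 436) = (-3*3)*(-139/49 + 436) = -9*21225/49 = -191025/49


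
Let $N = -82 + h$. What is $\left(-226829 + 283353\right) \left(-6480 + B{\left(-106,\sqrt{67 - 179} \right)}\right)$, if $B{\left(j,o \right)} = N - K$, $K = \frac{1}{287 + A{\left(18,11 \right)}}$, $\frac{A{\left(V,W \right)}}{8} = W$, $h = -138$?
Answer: $- \frac{142016606524}{375} \approx -3.7871 \cdot 10^{8}$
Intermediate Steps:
$A{\left(V,W \right)} = 8 W$
$K = \frac{1}{375}$ ($K = \frac{1}{287 + 8 \cdot 11} = \frac{1}{287 + 88} = \frac{1}{375} \approx 0.0026667$)
$N = -220$ ($N = -82 - 138 = -220$)
$B{\left(j,o \right)} = - \frac{82501}{375}$ ($B{\left(j,o \right)} = -220 - \frac{1}{375} = - \frac{82501}{375}$)
$\left(-226829 + 283353\right) \left(-6480 + B{\left(-106,\sqrt{67 - 179} \right)}\right) = \left(-226829 + 283353\right) \left(-6480 - \frac{82501}{375}\right) = 56524 \left(- \frac{2512501}{375}\right) = - \frac{142016606524}{375}$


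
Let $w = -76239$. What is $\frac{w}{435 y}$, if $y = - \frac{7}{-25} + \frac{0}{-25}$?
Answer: $- \frac{127065}{203} \approx -625.94$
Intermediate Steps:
$y = \frac{7}{25}$ ($y = \left(-7\right) \left(- \frac{1}{25}\right) + 0 \left(- \frac{1}{25}\right) = \frac{7}{25} + 0 = \frac{7}{25} \approx 0.28$)
$\frac{w}{435 y} = - \frac{76239}{435 \cdot \frac{7}{25}} = - \frac{76239}{\frac{609}{5}} = \left(-76239\right) \frac{5}{609} = - \frac{127065}{203}$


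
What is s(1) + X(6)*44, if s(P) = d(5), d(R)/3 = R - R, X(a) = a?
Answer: 264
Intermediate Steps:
d(R) = 0 (d(R) = 3*(R - R) = 3*0 = 0)
s(P) = 0
s(1) + X(6)*44 = 0 + 6*44 = 0 + 264 = 264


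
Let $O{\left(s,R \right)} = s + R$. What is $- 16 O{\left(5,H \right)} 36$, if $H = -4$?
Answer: $-576$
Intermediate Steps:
$O{\left(s,R \right)} = R + s$
$- 16 O{\left(5,H \right)} 36 = - 16 \left(-4 + 5\right) 36 = \left(-16\right) 1 \cdot 36 = \left(-16\right) 36 = -576$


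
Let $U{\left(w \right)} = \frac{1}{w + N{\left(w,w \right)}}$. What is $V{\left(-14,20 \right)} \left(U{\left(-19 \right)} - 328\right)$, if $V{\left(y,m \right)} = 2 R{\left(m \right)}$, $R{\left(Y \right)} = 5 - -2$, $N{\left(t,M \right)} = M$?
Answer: $- \frac{87255}{19} \approx -4592.4$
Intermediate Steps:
$R{\left(Y \right)} = 7$ ($R{\left(Y \right)} = 5 + 2 = 7$)
$U{\left(w \right)} = \frac{1}{2 w}$ ($U{\left(w \right)} = \frac{1}{w + w} = \frac{1}{2 w}$)
$V{\left(y,m \right)} = 14$ ($V{\left(y,m \right)} = 2 \cdot 7 = 14$)
$V{\left(-14,20 \right)} \left(U{\left(-19 \right)} - 328\right) = 14 \left(\frac{1}{2 \left(-19\right)} - 328\right) = 14 \left(\frac{1}{2} \left(- \frac{1}{19}\right) - 328\right) = 14 \left(- \frac{1}{38} - 328\right) = 14 \left(- \frac{12465}{38}\right) = - \frac{87255}{19}$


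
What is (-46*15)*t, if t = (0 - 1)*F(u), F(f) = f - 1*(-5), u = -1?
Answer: 2760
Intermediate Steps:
F(f) = 5 + f (F(f) = f + 5 = 5 + f)
t = -4 (t = (0 - 1)*(5 - 1) = -1*4 = -4)
(-46*15)*t = -46*15*(-4) = -690*(-4) = 2760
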